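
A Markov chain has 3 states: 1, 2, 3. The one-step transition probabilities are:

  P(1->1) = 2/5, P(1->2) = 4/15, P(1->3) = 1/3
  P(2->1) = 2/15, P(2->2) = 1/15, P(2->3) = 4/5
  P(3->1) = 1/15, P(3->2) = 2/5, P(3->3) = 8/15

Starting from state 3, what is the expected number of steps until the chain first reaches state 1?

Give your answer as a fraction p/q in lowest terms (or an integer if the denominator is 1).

Answer: 150/13

Derivation:
Let h_i = expected steps to first reach 1 from state i.
Boundary: h_1 = 0.
First-step equations for the other states:
  h_2 = 1 + 2/15*h_1 + 1/15*h_2 + 4/5*h_3
  h_3 = 1 + 1/15*h_1 + 2/5*h_2 + 8/15*h_3

Substituting h_1 = 0 and rearranging gives the linear system (I - Q) h = 1:
  [14/15, -4/5] . (h_2, h_3) = 1
  [-2/5, 7/15] . (h_2, h_3) = 1

Solving yields:
  h_2 = 285/26
  h_3 = 150/13

Starting state is 3, so the expected hitting time is h_3 = 150/13.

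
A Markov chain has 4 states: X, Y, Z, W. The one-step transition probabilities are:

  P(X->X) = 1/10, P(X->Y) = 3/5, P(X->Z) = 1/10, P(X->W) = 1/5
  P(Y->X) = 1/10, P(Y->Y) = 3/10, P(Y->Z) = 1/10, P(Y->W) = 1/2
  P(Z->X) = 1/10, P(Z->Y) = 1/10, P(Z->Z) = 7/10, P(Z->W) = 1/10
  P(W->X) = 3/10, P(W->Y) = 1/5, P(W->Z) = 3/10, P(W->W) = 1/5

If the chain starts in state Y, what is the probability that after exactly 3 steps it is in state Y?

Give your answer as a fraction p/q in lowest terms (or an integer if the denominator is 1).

Computing P^3 by repeated multiplication:
P^1 =
  X: [1/10, 3/5, 1/10, 1/5]
  Y: [1/10, 3/10, 1/10, 1/2]
  Z: [1/10, 1/10, 7/10, 1/10]
  W: [3/10, 1/5, 3/10, 1/5]
P^2 =
  X: [7/50, 29/100, 1/5, 37/100]
  Y: [1/5, 13/50, 13/50, 7/25]
  Z: [3/25, 9/50, 27/50, 4/25]
  W: [7/50, 31/100, 8/25, 23/100]
P^3 =
  X: [87/500, 53/200, 147/500, 267/1000]
  Y: [39/250, 7/25, 39/125, 63/250]
  Z: [33/250, 53/250, 57/125, 1/5]
  W: [73/500, 51/200, 169/500, 261/1000]

(P^3)[Y -> Y] = 7/25

Answer: 7/25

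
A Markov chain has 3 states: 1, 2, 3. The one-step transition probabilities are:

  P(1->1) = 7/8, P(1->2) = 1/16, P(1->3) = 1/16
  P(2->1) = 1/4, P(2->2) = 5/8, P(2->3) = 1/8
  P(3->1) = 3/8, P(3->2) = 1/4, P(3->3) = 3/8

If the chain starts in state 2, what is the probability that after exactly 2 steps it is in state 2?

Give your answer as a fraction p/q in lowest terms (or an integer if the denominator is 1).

Computing P^2 by repeated multiplication:
P^1 =
  1: [7/8, 1/16, 1/16]
  2: [1/4, 5/8, 1/8]
  3: [3/8, 1/4, 3/8]
P^2 =
  1: [103/128, 7/64, 11/128]
  2: [27/64, 7/16, 9/64]
  3: [17/32, 35/128, 25/128]

(P^2)[2 -> 2] = 7/16

Answer: 7/16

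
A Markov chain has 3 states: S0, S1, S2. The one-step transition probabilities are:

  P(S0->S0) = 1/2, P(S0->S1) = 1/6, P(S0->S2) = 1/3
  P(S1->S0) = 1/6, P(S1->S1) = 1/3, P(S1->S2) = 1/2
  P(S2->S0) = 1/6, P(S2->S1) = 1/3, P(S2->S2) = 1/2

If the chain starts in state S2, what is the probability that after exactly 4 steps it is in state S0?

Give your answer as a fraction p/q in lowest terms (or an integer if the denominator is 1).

Computing P^4 by repeated multiplication:
P^1 =
  S0: [1/2, 1/6, 1/3]
  S1: [1/6, 1/3, 1/2]
  S2: [1/6, 1/3, 1/2]
P^2 =
  S0: [1/3, 1/4, 5/12]
  S1: [2/9, 11/36, 17/36]
  S2: [2/9, 11/36, 17/36]
P^3 =
  S0: [5/18, 5/18, 4/9]
  S1: [13/54, 8/27, 25/54]
  S2: [13/54, 8/27, 25/54]
P^4 =
  S0: [7/27, 31/108, 49/108]
  S1: [20/81, 95/324, 149/324]
  S2: [20/81, 95/324, 149/324]

(P^4)[S2 -> S0] = 20/81

Answer: 20/81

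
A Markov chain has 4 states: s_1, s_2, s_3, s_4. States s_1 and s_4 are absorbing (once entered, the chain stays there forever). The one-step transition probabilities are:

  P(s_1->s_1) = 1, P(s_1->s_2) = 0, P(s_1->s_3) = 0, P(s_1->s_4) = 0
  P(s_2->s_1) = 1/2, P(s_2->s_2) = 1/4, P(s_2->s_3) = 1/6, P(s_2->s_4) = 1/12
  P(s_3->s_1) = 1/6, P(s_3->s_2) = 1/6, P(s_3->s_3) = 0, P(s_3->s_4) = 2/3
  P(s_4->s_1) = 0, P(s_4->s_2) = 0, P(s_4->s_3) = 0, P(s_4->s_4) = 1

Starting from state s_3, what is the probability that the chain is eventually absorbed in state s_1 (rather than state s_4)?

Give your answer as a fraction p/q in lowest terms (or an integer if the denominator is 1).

Let a_i = P(absorbed in s_1 | start in state i).
Boundary conditions: a_s_1 = 1, a_s_4 = 0.
For each transient state i, a_i = sum_j P(i->j) * a_j:
  a_s_2 = 1/2*a_s_1 + 1/4*a_s_2 + 1/6*a_s_3 + 1/12*a_s_4
  a_s_3 = 1/6*a_s_1 + 1/6*a_s_2 + 0*a_s_3 + 2/3*a_s_4

Substituting a_s_1 = 1 and a_s_4 = 0, rearrange to (I - Q) a = r where r[i] = P(i -> s_1):
  [3/4, -1/6] . (a_s_2, a_s_3) = 1/2
  [-1/6, 1] . (a_s_2, a_s_3) = 1/6

Solving yields:
  a_s_2 = 19/26
  a_s_3 = 15/52

Starting state is s_3, so the absorption probability is a_s_3 = 15/52.

Answer: 15/52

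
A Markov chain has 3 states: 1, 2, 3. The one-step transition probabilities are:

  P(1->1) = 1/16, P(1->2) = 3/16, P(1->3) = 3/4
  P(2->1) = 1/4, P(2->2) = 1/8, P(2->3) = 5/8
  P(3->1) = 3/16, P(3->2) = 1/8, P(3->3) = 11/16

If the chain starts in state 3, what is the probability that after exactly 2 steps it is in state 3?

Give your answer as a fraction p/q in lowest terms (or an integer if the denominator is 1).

Answer: 177/256

Derivation:
Computing P^2 by repeated multiplication:
P^1 =
  1: [1/16, 3/16, 3/4]
  2: [1/4, 1/8, 5/8]
  3: [3/16, 1/8, 11/16]
P^2 =
  1: [49/256, 33/256, 87/128]
  2: [21/128, 9/64, 89/128]
  3: [11/64, 35/256, 177/256]

(P^2)[3 -> 3] = 177/256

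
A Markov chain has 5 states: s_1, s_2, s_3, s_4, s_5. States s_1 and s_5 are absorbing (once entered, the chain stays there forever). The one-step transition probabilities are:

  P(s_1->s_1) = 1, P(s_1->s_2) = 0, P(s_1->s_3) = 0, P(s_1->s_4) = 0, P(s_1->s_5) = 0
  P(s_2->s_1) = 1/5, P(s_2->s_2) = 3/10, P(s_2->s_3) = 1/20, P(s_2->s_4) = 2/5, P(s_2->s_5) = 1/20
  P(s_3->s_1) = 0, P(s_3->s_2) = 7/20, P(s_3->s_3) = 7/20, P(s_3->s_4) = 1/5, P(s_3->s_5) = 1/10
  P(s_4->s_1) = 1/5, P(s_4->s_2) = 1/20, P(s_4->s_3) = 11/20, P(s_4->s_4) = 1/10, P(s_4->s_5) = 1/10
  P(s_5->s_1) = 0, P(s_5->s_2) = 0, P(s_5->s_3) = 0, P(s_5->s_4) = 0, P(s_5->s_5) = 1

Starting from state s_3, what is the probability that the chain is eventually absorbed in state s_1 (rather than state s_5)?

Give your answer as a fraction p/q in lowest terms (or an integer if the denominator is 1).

Answer: 484/905

Derivation:
Let a_i = P(absorbed in s_1 | start in state i).
Boundary conditions: a_s_1 = 1, a_s_5 = 0.
For each transient state i, a_i = sum_j P(i->j) * a_j:
  a_s_2 = 1/5*a_s_1 + 3/10*a_s_2 + 1/20*a_s_3 + 2/5*a_s_4 + 1/20*a_s_5
  a_s_3 = 0*a_s_1 + 7/20*a_s_2 + 7/20*a_s_3 + 1/5*a_s_4 + 1/10*a_s_5
  a_s_4 = 1/5*a_s_1 + 1/20*a_s_2 + 11/20*a_s_3 + 1/10*a_s_4 + 1/10*a_s_5

Substituting a_s_1 = 1 and a_s_5 = 0, rearrange to (I - Q) a = r where r[i] = P(i -> s_1):
  [7/10, -1/20, -2/5] . (a_s_2, a_s_3, a_s_4) = 1/5
  [-7/20, 13/20, -1/5] . (a_s_2, a_s_3, a_s_4) = 0
  [-1/20, -11/20, 9/10] . (a_s_2, a_s_3, a_s_4) = 1/5

Solving yields:
  a_s_2 = 596/905
  a_s_3 = 484/905
  a_s_4 = 106/181

Starting state is s_3, so the absorption probability is a_s_3 = 484/905.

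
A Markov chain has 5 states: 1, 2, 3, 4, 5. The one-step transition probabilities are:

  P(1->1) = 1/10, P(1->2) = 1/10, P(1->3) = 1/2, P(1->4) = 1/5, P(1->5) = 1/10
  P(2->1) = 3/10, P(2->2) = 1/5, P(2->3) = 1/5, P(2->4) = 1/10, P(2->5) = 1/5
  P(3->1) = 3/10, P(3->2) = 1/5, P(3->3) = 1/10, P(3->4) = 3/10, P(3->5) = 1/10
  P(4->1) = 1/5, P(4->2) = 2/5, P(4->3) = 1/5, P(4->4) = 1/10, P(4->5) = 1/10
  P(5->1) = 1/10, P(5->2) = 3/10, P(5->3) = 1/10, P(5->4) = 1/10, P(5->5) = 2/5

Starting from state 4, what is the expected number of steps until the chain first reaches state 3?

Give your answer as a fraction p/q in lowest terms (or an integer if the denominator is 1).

Let h_i = expected steps to first reach 3 from state i.
Boundary: h_3 = 0.
First-step equations for the other states:
  h_1 = 1 + 1/10*h_1 + 1/10*h_2 + 1/2*h_3 + 1/5*h_4 + 1/10*h_5
  h_2 = 1 + 3/10*h_1 + 1/5*h_2 + 1/5*h_3 + 1/10*h_4 + 1/5*h_5
  h_4 = 1 + 1/5*h_1 + 2/5*h_2 + 1/5*h_3 + 1/10*h_4 + 1/10*h_5
  h_5 = 1 + 1/10*h_1 + 3/10*h_2 + 1/10*h_3 + 1/10*h_4 + 2/5*h_5

Substituting h_3 = 0 and rearranging gives the linear system (I - Q) h = 1:
  [9/10, -1/10, -1/5, -1/10] . (h_1, h_2, h_4, h_5) = 1
  [-3/10, 4/5, -1/10, -1/5] . (h_1, h_2, h_4, h_5) = 1
  [-1/5, -2/5, 9/10, -1/10] . (h_1, h_2, h_4, h_5) = 1
  [-1/10, -3/10, -1/10, 3/5] . (h_1, h_2, h_4, h_5) = 1

Solving yields:
  h_1 = 3475/1138
  h_2 = 2365/569
  h_4 = 4765/1138
  h_5 = 5635/1138

Starting state is 4, so the expected hitting time is h_4 = 4765/1138.

Answer: 4765/1138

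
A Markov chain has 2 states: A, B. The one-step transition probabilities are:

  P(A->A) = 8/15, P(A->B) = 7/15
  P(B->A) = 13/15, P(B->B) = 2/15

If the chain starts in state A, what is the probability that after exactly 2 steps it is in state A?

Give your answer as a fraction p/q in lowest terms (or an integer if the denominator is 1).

Computing P^2 by repeated multiplication:
P^1 =
  A: [8/15, 7/15]
  B: [13/15, 2/15]
P^2 =
  A: [31/45, 14/45]
  B: [26/45, 19/45]

(P^2)[A -> A] = 31/45

Answer: 31/45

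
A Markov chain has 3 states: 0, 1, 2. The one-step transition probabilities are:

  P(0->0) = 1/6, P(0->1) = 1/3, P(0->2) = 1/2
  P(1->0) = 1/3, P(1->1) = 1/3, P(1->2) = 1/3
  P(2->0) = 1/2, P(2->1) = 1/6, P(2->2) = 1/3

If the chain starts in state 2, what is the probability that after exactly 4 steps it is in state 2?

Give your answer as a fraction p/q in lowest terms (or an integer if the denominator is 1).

Computing P^4 by repeated multiplication:
P^1 =
  0: [1/6, 1/3, 1/2]
  1: [1/3, 1/3, 1/3]
  2: [1/2, 1/6, 1/3]
P^2 =
  0: [7/18, 1/4, 13/36]
  1: [1/3, 5/18, 7/18]
  2: [11/36, 5/18, 5/12]
P^3 =
  0: [71/216, 59/216, 43/108]
  1: [37/108, 29/108, 7/18]
  2: [19/54, 19/72, 83/216]
P^4 =
  0: [149/432, 173/648, 503/1296]
  1: [221/648, 29/108, 253/648]
  2: [439/1296, 349/1296, 127/324]

(P^4)[2 -> 2] = 127/324

Answer: 127/324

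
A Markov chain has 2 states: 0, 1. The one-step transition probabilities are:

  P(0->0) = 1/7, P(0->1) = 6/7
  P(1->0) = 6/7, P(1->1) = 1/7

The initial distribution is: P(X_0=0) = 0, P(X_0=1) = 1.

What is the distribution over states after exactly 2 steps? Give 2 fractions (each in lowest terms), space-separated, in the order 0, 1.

Answer: 12/49 37/49

Derivation:
Propagating the distribution step by step (d_{t+1} = d_t * P):
d_0 = (0=0, 1=1)
  d_1[0] = 0*1/7 + 1*6/7 = 6/7
  d_1[1] = 0*6/7 + 1*1/7 = 1/7
d_1 = (0=6/7, 1=1/7)
  d_2[0] = 6/7*1/7 + 1/7*6/7 = 12/49
  d_2[1] = 6/7*6/7 + 1/7*1/7 = 37/49
d_2 = (0=12/49, 1=37/49)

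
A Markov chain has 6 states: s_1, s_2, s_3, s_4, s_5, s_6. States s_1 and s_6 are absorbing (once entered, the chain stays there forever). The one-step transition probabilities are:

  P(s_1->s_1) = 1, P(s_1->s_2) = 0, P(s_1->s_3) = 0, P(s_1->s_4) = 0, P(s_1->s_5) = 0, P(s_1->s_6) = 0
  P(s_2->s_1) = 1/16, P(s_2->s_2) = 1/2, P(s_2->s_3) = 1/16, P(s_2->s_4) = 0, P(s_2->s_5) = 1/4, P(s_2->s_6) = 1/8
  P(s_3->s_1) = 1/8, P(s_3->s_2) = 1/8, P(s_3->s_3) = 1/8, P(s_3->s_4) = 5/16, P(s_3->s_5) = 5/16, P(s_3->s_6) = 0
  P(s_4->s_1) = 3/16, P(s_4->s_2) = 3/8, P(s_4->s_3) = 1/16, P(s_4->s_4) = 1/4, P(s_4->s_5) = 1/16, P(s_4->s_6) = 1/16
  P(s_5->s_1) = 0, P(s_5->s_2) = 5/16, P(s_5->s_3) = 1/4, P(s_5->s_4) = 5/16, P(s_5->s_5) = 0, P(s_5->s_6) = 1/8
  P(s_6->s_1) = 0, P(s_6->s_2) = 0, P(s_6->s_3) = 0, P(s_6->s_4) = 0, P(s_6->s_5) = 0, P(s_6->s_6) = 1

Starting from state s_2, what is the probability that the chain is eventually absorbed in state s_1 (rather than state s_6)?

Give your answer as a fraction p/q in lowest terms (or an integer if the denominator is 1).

Let a_i = P(absorbed in s_1 | start in state i).
Boundary conditions: a_s_1 = 1, a_s_6 = 0.
For each transient state i, a_i = sum_j P(i->j) * a_j:
  a_s_2 = 1/16*a_s_1 + 1/2*a_s_2 + 1/16*a_s_3 + 0*a_s_4 + 1/4*a_s_5 + 1/8*a_s_6
  a_s_3 = 1/8*a_s_1 + 1/8*a_s_2 + 1/8*a_s_3 + 5/16*a_s_4 + 5/16*a_s_5 + 0*a_s_6
  a_s_4 = 3/16*a_s_1 + 3/8*a_s_2 + 1/16*a_s_3 + 1/4*a_s_4 + 1/16*a_s_5 + 1/16*a_s_6
  a_s_5 = 0*a_s_1 + 5/16*a_s_2 + 1/4*a_s_3 + 5/16*a_s_4 + 0*a_s_5 + 1/8*a_s_6

Substituting a_s_1 = 1 and a_s_6 = 0, rearrange to (I - Q) a = r where r[i] = P(i -> s_1):
  [1/2, -1/16, 0, -1/4] . (a_s_2, a_s_3, a_s_4, a_s_5) = 1/16
  [-1/8, 7/8, -5/16, -5/16] . (a_s_2, a_s_3, a_s_4, a_s_5) = 1/8
  [-3/8, -1/16, 3/4, -1/16] . (a_s_2, a_s_3, a_s_4, a_s_5) = 3/16
  [-5/16, -1/4, -5/16, 1] . (a_s_2, a_s_3, a_s_4, a_s_5) = 0

Solving yields:
  a_s_2 = 1482/3617
  a_s_3 = 5941/10851
  a_s_4 = 5822/10851
  a_s_5 = 4694/10851

Starting state is s_2, so the absorption probability is a_s_2 = 1482/3617.

Answer: 1482/3617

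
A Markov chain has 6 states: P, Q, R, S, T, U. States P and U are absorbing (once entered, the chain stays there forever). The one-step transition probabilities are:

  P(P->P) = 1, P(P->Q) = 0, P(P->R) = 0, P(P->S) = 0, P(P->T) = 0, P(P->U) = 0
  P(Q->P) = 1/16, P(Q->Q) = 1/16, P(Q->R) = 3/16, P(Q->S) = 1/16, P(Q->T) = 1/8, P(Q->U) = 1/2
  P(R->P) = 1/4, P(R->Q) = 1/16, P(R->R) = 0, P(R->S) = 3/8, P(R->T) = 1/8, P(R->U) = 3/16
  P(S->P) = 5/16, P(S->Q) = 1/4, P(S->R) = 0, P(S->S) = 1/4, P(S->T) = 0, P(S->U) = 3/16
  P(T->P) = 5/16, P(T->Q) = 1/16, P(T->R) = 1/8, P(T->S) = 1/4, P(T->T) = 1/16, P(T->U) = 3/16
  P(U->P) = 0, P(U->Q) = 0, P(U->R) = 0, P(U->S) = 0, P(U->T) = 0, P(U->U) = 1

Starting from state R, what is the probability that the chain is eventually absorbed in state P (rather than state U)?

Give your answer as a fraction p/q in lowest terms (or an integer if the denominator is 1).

Answer: 20467/38708

Derivation:
Let a_i = P(absorbed in P | start in state i).
Boundary conditions: a_P = 1, a_U = 0.
For each transient state i, a_i = sum_j P(i->j) * a_j:
  a_Q = 1/16*a_P + 1/16*a_Q + 3/16*a_R + 1/16*a_S + 1/8*a_T + 1/2*a_U
  a_R = 1/4*a_P + 1/16*a_Q + 0*a_R + 3/8*a_S + 1/8*a_T + 3/16*a_U
  a_S = 5/16*a_P + 1/4*a_Q + 0*a_R + 1/4*a_S + 0*a_T + 3/16*a_U
  a_T = 5/16*a_P + 1/16*a_Q + 1/8*a_R + 1/4*a_S + 1/16*a_T + 3/16*a_U

Substituting a_P = 1 and a_U = 0, rearrange to (I - Q) a = r where r[i] = P(i -> P):
  [15/16, -3/16, -1/16, -1/8] . (a_Q, a_R, a_S, a_T) = 1/16
  [-1/16, 1, -3/8, -1/8] . (a_Q, a_R, a_S, a_T) = 1/4
  [-1/4, 0, 3/4, 0] . (a_Q, a_R, a_S, a_T) = 5/16
  [-1/16, -1/8, -1/4, 15/16] . (a_Q, a_R, a_S, a_T) = 5/16

Solving yields:
  a_Q = 5437/19354
  a_R = 20467/38708
  a_S = 19753/38708
  a_T = 5406/9677

Starting state is R, so the absorption probability is a_R = 20467/38708.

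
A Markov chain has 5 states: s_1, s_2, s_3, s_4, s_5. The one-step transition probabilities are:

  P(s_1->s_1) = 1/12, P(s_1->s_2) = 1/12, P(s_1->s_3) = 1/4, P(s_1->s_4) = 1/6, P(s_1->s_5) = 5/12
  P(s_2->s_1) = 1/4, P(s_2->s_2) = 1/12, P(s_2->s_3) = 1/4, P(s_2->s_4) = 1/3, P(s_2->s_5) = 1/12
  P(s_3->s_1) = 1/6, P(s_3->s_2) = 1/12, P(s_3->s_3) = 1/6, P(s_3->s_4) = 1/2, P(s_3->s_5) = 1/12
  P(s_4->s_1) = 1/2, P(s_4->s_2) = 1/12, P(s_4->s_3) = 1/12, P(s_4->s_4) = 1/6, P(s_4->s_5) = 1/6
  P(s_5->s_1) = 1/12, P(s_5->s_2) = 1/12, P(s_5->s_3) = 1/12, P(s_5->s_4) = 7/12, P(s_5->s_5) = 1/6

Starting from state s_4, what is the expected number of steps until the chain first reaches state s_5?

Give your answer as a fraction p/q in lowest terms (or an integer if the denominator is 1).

Let h_i = expected steps to first reach s_5 from state i.
Boundary: h_s_5 = 0.
First-step equations for the other states:
  h_s_1 = 1 + 1/12*h_s_1 + 1/12*h_s_2 + 1/4*h_s_3 + 1/6*h_s_4 + 5/12*h_s_5
  h_s_2 = 1 + 1/4*h_s_1 + 1/12*h_s_2 + 1/4*h_s_3 + 1/3*h_s_4 + 1/12*h_s_5
  h_s_3 = 1 + 1/6*h_s_1 + 1/12*h_s_2 + 1/6*h_s_3 + 1/2*h_s_4 + 1/12*h_s_5
  h_s_4 = 1 + 1/2*h_s_1 + 1/12*h_s_2 + 1/12*h_s_3 + 1/6*h_s_4 + 1/6*h_s_5

Substituting h_s_5 = 0 and rearranging gives the linear system (I - Q) h = 1:
  [11/12, -1/12, -1/4, -1/6] . (h_s_1, h_s_2, h_s_3, h_s_4) = 1
  [-1/4, 11/12, -1/4, -1/3] . (h_s_1, h_s_2, h_s_3, h_s_4) = 1
  [-1/6, -1/12, 5/6, -1/2] . (h_s_1, h_s_2, h_s_3, h_s_4) = 1
  [-1/2, -1/12, -1/12, 5/6] . (h_s_1, h_s_2, h_s_3, h_s_4) = 1

Solving yields:
  h_s_1 = 11808/3109
  h_s_2 = 16116/3109
  h_s_3 = 16128/3109
  h_s_4 = 14040/3109

Starting state is s_4, so the expected hitting time is h_s_4 = 14040/3109.

Answer: 14040/3109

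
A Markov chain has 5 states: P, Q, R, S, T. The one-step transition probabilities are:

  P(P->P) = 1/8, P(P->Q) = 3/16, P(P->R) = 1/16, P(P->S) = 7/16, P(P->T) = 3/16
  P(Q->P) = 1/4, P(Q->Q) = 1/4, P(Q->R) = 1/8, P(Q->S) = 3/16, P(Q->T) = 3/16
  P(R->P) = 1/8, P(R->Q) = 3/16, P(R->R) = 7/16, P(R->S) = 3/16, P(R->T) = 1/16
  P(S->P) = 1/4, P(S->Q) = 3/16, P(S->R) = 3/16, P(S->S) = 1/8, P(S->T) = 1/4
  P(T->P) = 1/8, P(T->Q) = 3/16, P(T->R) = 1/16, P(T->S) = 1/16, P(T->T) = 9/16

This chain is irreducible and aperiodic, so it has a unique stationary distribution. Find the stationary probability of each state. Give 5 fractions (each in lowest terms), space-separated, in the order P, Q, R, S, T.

The stationary distribution satisfies pi = pi * P, i.e.:
  pi_P = 1/8*pi_P + 1/4*pi_Q + 1/8*pi_R + 1/4*pi_S + 1/8*pi_T
  pi_Q = 3/16*pi_P + 1/4*pi_Q + 3/16*pi_R + 3/16*pi_S + 3/16*pi_T
  pi_R = 1/16*pi_P + 1/8*pi_Q + 7/16*pi_R + 3/16*pi_S + 1/16*pi_T
  pi_S = 7/16*pi_P + 3/16*pi_Q + 3/16*pi_R + 1/8*pi_S + 1/16*pi_T
  pi_T = 3/16*pi_P + 3/16*pi_Q + 1/16*pi_R + 1/4*pi_S + 9/16*pi_T
with normalization: pi_P + pi_Q + pi_R + pi_S + pi_T = 1.

Using the first 4 balance equations plus normalization, the linear system A*pi = b is:
  [-7/8, 1/4, 1/8, 1/4, 1/8] . pi = 0
  [3/16, -3/4, 3/16, 3/16, 3/16] . pi = 0
  [1/16, 1/8, -9/16, 3/16, 1/16] . pi = 0
  [7/16, 3/16, 3/16, -7/8, 1/16] . pi = 0
  [1, 1, 1, 1, 1] . pi = 1

Solving yields:
  pi_P = 479/2770
  pi_Q = 1/5
  pi_R = 217/1385
  pi_S = 254/1385
  pi_T = 159/554

Verification (pi * P):
  479/2770*1/8 + 1/5*1/4 + 217/1385*1/8 + 254/1385*1/4 + 159/554*1/8 = 479/2770 = pi_P  (ok)
  479/2770*3/16 + 1/5*1/4 + 217/1385*3/16 + 254/1385*3/16 + 159/554*3/16 = 1/5 = pi_Q  (ok)
  479/2770*1/16 + 1/5*1/8 + 217/1385*7/16 + 254/1385*3/16 + 159/554*1/16 = 217/1385 = pi_R  (ok)
  479/2770*7/16 + 1/5*3/16 + 217/1385*3/16 + 254/1385*1/8 + 159/554*1/16 = 254/1385 = pi_S  (ok)
  479/2770*3/16 + 1/5*3/16 + 217/1385*1/16 + 254/1385*1/4 + 159/554*9/16 = 159/554 = pi_T  (ok)

Answer: 479/2770 1/5 217/1385 254/1385 159/554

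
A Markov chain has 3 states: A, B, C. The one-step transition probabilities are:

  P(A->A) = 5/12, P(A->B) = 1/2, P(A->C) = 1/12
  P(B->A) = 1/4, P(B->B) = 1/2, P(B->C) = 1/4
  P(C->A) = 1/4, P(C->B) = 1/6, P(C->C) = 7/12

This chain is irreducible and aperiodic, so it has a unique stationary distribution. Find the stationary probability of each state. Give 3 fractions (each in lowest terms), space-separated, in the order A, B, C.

The stationary distribution satisfies pi = pi * P, i.e.:
  pi_A = 5/12*pi_A + 1/4*pi_B + 1/4*pi_C
  pi_B = 1/2*pi_A + 1/2*pi_B + 1/6*pi_C
  pi_C = 1/12*pi_A + 1/4*pi_B + 7/12*pi_C
with normalization: pi_A + pi_B + pi_C = 1.

Using the first 2 balance equations plus normalization, the linear system A*pi = b is:
  [-7/12, 1/4, 1/4] . pi = 0
  [1/2, -1/2, 1/6] . pi = 0
  [1, 1, 1] . pi = 1

Solving yields:
  pi_A = 3/10
  pi_B = 2/5
  pi_C = 3/10

Verification (pi * P):
  3/10*5/12 + 2/5*1/4 + 3/10*1/4 = 3/10 = pi_A  (ok)
  3/10*1/2 + 2/5*1/2 + 3/10*1/6 = 2/5 = pi_B  (ok)
  3/10*1/12 + 2/5*1/4 + 3/10*7/12 = 3/10 = pi_C  (ok)

Answer: 3/10 2/5 3/10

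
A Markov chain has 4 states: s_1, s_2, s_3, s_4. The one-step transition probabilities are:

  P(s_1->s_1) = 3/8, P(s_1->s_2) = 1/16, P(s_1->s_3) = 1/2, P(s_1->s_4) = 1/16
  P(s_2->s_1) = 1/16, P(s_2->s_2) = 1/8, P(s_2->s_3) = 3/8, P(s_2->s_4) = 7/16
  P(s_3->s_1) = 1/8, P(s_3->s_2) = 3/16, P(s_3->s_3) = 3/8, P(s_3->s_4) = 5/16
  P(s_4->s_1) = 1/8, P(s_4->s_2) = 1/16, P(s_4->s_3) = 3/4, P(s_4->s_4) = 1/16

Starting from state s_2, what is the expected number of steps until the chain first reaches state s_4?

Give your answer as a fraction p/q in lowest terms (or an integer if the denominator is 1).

Answer: 1392/475

Derivation:
Let h_i = expected steps to first reach s_4 from state i.
Boundary: h_s_4 = 0.
First-step equations for the other states:
  h_s_1 = 1 + 3/8*h_s_1 + 1/16*h_s_2 + 1/2*h_s_3 + 1/16*h_s_4
  h_s_2 = 1 + 1/16*h_s_1 + 1/8*h_s_2 + 3/8*h_s_3 + 7/16*h_s_4
  h_s_3 = 1 + 1/8*h_s_1 + 3/16*h_s_2 + 3/8*h_s_3 + 5/16*h_s_4

Substituting h_s_4 = 0 and rearranging gives the linear system (I - Q) h = 1:
  [5/8, -1/16, -1/2] . (h_s_1, h_s_2, h_s_3) = 1
  [-1/16, 7/8, -3/8] . (h_s_1, h_s_2, h_s_3) = 1
  [-1/8, -3/16, 5/8] . (h_s_1, h_s_2, h_s_3) = 1

Solving yields:
  h_s_1 = 2192/475
  h_s_2 = 1392/475
  h_s_3 = 1616/475

Starting state is s_2, so the expected hitting time is h_s_2 = 1392/475.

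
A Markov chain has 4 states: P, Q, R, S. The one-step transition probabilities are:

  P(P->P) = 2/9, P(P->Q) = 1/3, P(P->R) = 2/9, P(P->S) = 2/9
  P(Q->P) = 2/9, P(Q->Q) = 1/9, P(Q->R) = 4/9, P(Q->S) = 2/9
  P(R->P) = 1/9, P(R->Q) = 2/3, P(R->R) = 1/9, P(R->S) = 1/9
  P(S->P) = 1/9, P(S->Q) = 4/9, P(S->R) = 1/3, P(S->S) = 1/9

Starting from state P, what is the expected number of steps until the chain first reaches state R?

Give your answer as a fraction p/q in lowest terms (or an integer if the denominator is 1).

Answer: 55/17

Derivation:
Let h_i = expected steps to first reach R from state i.
Boundary: h_R = 0.
First-step equations for the other states:
  h_P = 1 + 2/9*h_P + 1/3*h_Q + 2/9*h_R + 2/9*h_S
  h_Q = 1 + 2/9*h_P + 1/9*h_Q + 4/9*h_R + 2/9*h_S
  h_S = 1 + 1/9*h_P + 4/9*h_Q + 1/3*h_R + 1/9*h_S

Substituting h_R = 0 and rearranging gives the linear system (I - Q) h = 1:
  [7/9, -1/3, -2/9] . (h_P, h_Q, h_S) = 1
  [-2/9, 8/9, -2/9] . (h_P, h_Q, h_S) = 1
  [-1/9, -4/9, 8/9] . (h_P, h_Q, h_S) = 1

Solving yields:
  h_P = 55/17
  h_Q = 45/17
  h_S = 97/34

Starting state is P, so the expected hitting time is h_P = 55/17.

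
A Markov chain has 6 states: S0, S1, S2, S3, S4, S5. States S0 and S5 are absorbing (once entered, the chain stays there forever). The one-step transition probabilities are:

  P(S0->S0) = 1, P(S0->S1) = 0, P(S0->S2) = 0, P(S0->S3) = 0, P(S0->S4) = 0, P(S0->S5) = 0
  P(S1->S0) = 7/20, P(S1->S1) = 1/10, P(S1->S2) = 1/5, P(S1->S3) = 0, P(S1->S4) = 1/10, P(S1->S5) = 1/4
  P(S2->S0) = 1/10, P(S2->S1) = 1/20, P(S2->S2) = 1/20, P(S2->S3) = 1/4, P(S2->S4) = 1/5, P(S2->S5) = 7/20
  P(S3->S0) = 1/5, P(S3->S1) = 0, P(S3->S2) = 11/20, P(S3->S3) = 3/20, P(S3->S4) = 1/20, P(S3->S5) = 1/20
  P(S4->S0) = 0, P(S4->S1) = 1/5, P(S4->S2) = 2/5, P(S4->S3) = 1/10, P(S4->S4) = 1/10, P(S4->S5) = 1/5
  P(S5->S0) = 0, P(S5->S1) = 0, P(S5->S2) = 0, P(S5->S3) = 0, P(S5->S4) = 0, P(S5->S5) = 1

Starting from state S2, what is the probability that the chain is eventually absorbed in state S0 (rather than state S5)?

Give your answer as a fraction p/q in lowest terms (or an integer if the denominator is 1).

Answer: 5439/17302

Derivation:
Let a_i = P(absorbed in S0 | start in state i).
Boundary conditions: a_S0 = 1, a_S5 = 0.
For each transient state i, a_i = sum_j P(i->j) * a_j:
  a_S1 = 7/20*a_S0 + 1/10*a_S1 + 1/5*a_S2 + 0*a_S3 + 1/10*a_S4 + 1/4*a_S5
  a_S2 = 1/10*a_S0 + 1/20*a_S1 + 1/20*a_S2 + 1/4*a_S3 + 1/5*a_S4 + 7/20*a_S5
  a_S3 = 1/5*a_S0 + 0*a_S1 + 11/20*a_S2 + 3/20*a_S3 + 1/20*a_S4 + 1/20*a_S5
  a_S4 = 0*a_S0 + 1/5*a_S1 + 2/5*a_S2 + 1/10*a_S3 + 1/10*a_S4 + 1/5*a_S5

Substituting a_S0 = 1 and a_S5 = 0, rearrange to (I - Q) a = r where r[i] = P(i -> S0):
  [9/10, -1/5, 0, -1/10] . (a_S1, a_S2, a_S3, a_S4) = 7/20
  [-1/20, 19/20, -1/4, -1/5] . (a_S1, a_S2, a_S3, a_S4) = 1/10
  [0, -11/20, 17/20, -1/20] . (a_S1, a_S2, a_S3, a_S4) = 1/5
  [-1/5, -2/5, -1/10, 9/10] . (a_S1, a_S2, a_S3, a_S4) = 0

Solving yields:
  a_S1 = 17027/34604
  a_S2 = 5439/17302
  a_S3 = 15791/34604
  a_S4 = 253/844

Starting state is S2, so the absorption probability is a_S2 = 5439/17302.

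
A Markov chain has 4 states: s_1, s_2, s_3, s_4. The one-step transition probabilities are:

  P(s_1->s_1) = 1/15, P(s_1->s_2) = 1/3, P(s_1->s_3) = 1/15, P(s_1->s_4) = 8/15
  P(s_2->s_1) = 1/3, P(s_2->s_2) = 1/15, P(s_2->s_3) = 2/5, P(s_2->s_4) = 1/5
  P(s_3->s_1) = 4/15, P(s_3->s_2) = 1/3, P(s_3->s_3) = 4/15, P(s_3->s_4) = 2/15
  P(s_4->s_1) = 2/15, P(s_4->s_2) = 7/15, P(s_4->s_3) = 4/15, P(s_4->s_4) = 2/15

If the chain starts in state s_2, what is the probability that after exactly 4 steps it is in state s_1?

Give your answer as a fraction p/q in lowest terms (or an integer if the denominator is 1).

Answer: 428/2025

Derivation:
Computing P^4 by repeated multiplication:
P^1 =
  s_1: [1/15, 1/3, 1/15, 8/15]
  s_2: [1/3, 1/15, 2/5, 1/5]
  s_3: [4/15, 1/3, 4/15, 2/15]
  s_4: [2/15, 7/15, 4/15, 2/15]
P^2 =
  s_1: [46/225, 71/225, 67/225, 41/225]
  s_2: [8/45, 77/225, 47/225, 61/225]
  s_3: [49/225, 59/225, 58/225, 59/225]
  s_4: [19/75, 17/75, 68/225, 49/225]
P^3 =
  s_1: [751/3375, 923/3375, 904/3375, 797/3375]
  s_2: [49/225, 313/1125, 934/3375, 767/3375]
  s_3: [694/3375, 1007/3375, 871/3375, 803/3375]
  s_4: [682/3375, 1019/3375, 277/1125, 281/1125]
P^4 =
  s_1: [10576/50625, 14777/50625, 13093/50625, 12179/50625]
  s_2: [428/2025, 14653/50625, 4391/16875, 4033/16875]
  s_3: [10819/50625, 14453/50625, 13432/50625, 11921/50625]
  s_4: [10787/50625, 2897/10125, 13492/50625, 11861/50625]

(P^4)[s_2 -> s_1] = 428/2025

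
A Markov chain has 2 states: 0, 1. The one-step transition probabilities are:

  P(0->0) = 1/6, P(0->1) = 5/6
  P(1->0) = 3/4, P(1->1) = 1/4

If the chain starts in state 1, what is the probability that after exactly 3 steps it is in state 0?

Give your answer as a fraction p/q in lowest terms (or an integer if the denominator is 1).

Computing P^3 by repeated multiplication:
P^1 =
  0: [1/6, 5/6]
  1: [3/4, 1/4]
P^2 =
  0: [47/72, 25/72]
  1: [5/16, 11/16]
P^3 =
  0: [319/864, 545/864]
  1: [109/192, 83/192]

(P^3)[1 -> 0] = 109/192

Answer: 109/192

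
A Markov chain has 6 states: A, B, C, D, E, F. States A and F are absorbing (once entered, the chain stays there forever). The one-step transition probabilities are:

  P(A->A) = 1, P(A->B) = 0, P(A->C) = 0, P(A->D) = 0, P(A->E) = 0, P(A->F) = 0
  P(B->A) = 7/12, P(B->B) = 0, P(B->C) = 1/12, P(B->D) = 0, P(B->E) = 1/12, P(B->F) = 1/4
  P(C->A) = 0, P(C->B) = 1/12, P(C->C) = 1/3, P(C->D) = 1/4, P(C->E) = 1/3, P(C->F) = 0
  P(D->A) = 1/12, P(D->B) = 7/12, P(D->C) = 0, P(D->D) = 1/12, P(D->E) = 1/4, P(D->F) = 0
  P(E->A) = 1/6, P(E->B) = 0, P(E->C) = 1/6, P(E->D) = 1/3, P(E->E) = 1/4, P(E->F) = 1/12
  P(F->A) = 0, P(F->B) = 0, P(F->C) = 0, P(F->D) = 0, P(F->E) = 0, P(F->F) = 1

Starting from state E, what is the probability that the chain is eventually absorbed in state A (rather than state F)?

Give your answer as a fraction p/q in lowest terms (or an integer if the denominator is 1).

Let a_i = P(absorbed in A | start in state i).
Boundary conditions: a_A = 1, a_F = 0.
For each transient state i, a_i = sum_j P(i->j) * a_j:
  a_B = 7/12*a_A + 0*a_B + 1/12*a_C + 0*a_D + 1/12*a_E + 1/4*a_F
  a_C = 0*a_A + 1/12*a_B + 1/3*a_C + 1/4*a_D + 1/3*a_E + 0*a_F
  a_D = 1/12*a_A + 7/12*a_B + 0*a_C + 1/12*a_D + 1/4*a_E + 0*a_F
  a_E = 1/6*a_A + 0*a_B + 1/6*a_C + 1/3*a_D + 1/4*a_E + 1/12*a_F

Substituting a_A = 1 and a_F = 0, rearrange to (I - Q) a = r where r[i] = P(i -> A):
  [1, -1/12, 0, -1/12] . (a_B, a_C, a_D, a_E) = 7/12
  [-1/12, 2/3, -1/4, -1/3] . (a_B, a_C, a_D, a_E) = 0
  [-7/12, 0, 11/12, -1/4] . (a_B, a_C, a_D, a_E) = 1/12
  [0, -1/6, -1/3, 3/4] . (a_B, a_C, a_D, a_E) = 1/6

Solving yields:
  a_B = 4493/6404
  a_C = 1143/1601
  a_D = 4673/6404
  a_E = 1129/1601

Starting state is E, so the absorption probability is a_E = 1129/1601.

Answer: 1129/1601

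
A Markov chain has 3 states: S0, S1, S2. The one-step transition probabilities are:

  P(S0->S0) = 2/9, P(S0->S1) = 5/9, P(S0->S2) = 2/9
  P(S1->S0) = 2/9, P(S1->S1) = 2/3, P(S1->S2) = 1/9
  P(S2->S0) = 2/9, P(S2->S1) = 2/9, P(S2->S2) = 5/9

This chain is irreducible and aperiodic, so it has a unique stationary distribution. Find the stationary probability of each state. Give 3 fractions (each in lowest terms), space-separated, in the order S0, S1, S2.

The stationary distribution satisfies pi = pi * P, i.e.:
  pi_S0 = 2/9*pi_S0 + 2/9*pi_S1 + 2/9*pi_S2
  pi_S1 = 5/9*pi_S0 + 2/3*pi_S1 + 2/9*pi_S2
  pi_S2 = 2/9*pi_S0 + 1/9*pi_S1 + 5/9*pi_S2
with normalization: pi_S0 + pi_S1 + pi_S2 = 1.

Using the first 2 balance equations plus normalization, the linear system A*pi = b is:
  [-7/9, 2/9, 2/9] . pi = 0
  [5/9, -1/3, 2/9] . pi = 0
  [1, 1, 1] . pi = 1

Solving yields:
  pi_S0 = 2/9
  pi_S1 = 8/15
  pi_S2 = 11/45

Verification (pi * P):
  2/9*2/9 + 8/15*2/9 + 11/45*2/9 = 2/9 = pi_S0  (ok)
  2/9*5/9 + 8/15*2/3 + 11/45*2/9 = 8/15 = pi_S1  (ok)
  2/9*2/9 + 8/15*1/9 + 11/45*5/9 = 11/45 = pi_S2  (ok)

Answer: 2/9 8/15 11/45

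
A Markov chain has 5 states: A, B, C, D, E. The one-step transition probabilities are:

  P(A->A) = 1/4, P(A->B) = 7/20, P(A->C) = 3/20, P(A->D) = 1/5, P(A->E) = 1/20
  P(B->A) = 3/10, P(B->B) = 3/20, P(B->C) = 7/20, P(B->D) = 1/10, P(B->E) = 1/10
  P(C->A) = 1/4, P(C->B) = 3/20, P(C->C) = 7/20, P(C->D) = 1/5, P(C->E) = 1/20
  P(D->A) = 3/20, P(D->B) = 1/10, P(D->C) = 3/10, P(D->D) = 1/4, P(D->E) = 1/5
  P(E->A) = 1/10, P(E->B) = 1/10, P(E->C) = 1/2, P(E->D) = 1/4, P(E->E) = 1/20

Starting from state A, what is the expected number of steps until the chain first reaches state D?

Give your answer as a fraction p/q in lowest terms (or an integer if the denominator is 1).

Answer: 40540/7287

Derivation:
Let h_i = expected steps to first reach D from state i.
Boundary: h_D = 0.
First-step equations for the other states:
  h_A = 1 + 1/4*h_A + 7/20*h_B + 3/20*h_C + 1/5*h_D + 1/20*h_E
  h_B = 1 + 3/10*h_A + 3/20*h_B + 7/20*h_C + 1/10*h_D + 1/10*h_E
  h_C = 1 + 1/4*h_A + 3/20*h_B + 7/20*h_C + 1/5*h_D + 1/20*h_E
  h_E = 1 + 1/10*h_A + 1/10*h_B + 1/2*h_C + 1/4*h_D + 1/20*h_E

Substituting h_D = 0 and rearranging gives the linear system (I - Q) h = 1:
  [3/4, -7/20, -3/20, -1/20] . (h_A, h_B, h_C, h_E) = 1
  [-3/10, 17/20, -7/20, -1/10] . (h_A, h_B, h_C, h_E) = 1
  [-1/4, -3/20, 13/20, -1/20] . (h_A, h_B, h_C, h_E) = 1
  [-1/10, -1/10, -1/2, 19/20] . (h_A, h_B, h_C, h_E) = 1

Solving yields:
  h_A = 40540/7287
  h_B = 43660/7287
  h_C = 5680/1041
  h_E = 37460/7287

Starting state is A, so the expected hitting time is h_A = 40540/7287.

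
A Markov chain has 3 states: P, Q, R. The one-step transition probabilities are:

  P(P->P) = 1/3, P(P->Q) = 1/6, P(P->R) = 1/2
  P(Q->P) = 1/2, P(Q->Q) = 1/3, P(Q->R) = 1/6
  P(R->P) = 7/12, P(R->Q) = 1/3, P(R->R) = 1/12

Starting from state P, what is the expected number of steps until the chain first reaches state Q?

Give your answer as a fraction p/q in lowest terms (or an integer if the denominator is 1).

Answer: 102/23

Derivation:
Let h_i = expected steps to first reach Q from state i.
Boundary: h_Q = 0.
First-step equations for the other states:
  h_P = 1 + 1/3*h_P + 1/6*h_Q + 1/2*h_R
  h_R = 1 + 7/12*h_P + 1/3*h_Q + 1/12*h_R

Substituting h_Q = 0 and rearranging gives the linear system (I - Q) h = 1:
  [2/3, -1/2] . (h_P, h_R) = 1
  [-7/12, 11/12] . (h_P, h_R) = 1

Solving yields:
  h_P = 102/23
  h_R = 90/23

Starting state is P, so the expected hitting time is h_P = 102/23.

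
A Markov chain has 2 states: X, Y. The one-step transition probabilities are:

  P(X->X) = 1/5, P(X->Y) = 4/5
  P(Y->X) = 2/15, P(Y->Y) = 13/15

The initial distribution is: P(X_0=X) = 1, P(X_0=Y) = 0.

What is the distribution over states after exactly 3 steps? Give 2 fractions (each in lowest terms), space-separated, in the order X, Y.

Propagating the distribution step by step (d_{t+1} = d_t * P):
d_0 = (X=1, Y=0)
  d_1[X] = 1*1/5 + 0*2/15 = 1/5
  d_1[Y] = 1*4/5 + 0*13/15 = 4/5
d_1 = (X=1/5, Y=4/5)
  d_2[X] = 1/5*1/5 + 4/5*2/15 = 11/75
  d_2[Y] = 1/5*4/5 + 4/5*13/15 = 64/75
d_2 = (X=11/75, Y=64/75)
  d_3[X] = 11/75*1/5 + 64/75*2/15 = 161/1125
  d_3[Y] = 11/75*4/5 + 64/75*13/15 = 964/1125
d_3 = (X=161/1125, Y=964/1125)

Answer: 161/1125 964/1125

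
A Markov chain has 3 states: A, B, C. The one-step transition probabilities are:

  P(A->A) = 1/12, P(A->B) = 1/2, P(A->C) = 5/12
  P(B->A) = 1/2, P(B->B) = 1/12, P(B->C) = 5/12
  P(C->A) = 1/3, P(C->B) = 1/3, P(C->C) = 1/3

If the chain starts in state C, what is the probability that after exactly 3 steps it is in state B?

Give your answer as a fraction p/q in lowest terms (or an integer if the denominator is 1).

Computing P^3 by repeated multiplication:
P^1 =
  A: [1/12, 1/2, 5/12]
  B: [1/2, 1/12, 5/12]
  C: [1/3, 1/3, 1/3]
P^2 =
  A: [19/48, 2/9, 55/144]
  B: [2/9, 19/48, 55/144]
  C: [11/36, 11/36, 7/18]
P^3 =
  A: [469/1728, 11/32, 665/1728]
  B: [11/32, 469/1728, 665/1728]
  C: [133/432, 133/432, 83/216]

(P^3)[C -> B] = 133/432

Answer: 133/432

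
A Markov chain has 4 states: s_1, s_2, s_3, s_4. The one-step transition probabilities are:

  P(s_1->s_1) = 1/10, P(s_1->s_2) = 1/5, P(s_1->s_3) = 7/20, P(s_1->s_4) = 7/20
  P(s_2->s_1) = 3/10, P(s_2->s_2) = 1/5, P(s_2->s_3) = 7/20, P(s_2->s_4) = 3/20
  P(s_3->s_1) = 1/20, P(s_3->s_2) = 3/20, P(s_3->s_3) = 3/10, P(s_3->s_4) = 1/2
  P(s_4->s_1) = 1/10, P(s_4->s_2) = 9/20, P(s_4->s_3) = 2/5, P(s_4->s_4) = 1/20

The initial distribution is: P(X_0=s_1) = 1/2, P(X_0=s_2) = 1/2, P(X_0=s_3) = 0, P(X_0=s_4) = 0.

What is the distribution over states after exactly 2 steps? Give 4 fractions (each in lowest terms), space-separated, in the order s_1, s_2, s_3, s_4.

Answer: 49/400 49/200 69/200 23/80

Derivation:
Propagating the distribution step by step (d_{t+1} = d_t * P):
d_0 = (s_1=1/2, s_2=1/2, s_3=0, s_4=0)
  d_1[s_1] = 1/2*1/10 + 1/2*3/10 + 0*1/20 + 0*1/10 = 1/5
  d_1[s_2] = 1/2*1/5 + 1/2*1/5 + 0*3/20 + 0*9/20 = 1/5
  d_1[s_3] = 1/2*7/20 + 1/2*7/20 + 0*3/10 + 0*2/5 = 7/20
  d_1[s_4] = 1/2*7/20 + 1/2*3/20 + 0*1/2 + 0*1/20 = 1/4
d_1 = (s_1=1/5, s_2=1/5, s_3=7/20, s_4=1/4)
  d_2[s_1] = 1/5*1/10 + 1/5*3/10 + 7/20*1/20 + 1/4*1/10 = 49/400
  d_2[s_2] = 1/5*1/5 + 1/5*1/5 + 7/20*3/20 + 1/4*9/20 = 49/200
  d_2[s_3] = 1/5*7/20 + 1/5*7/20 + 7/20*3/10 + 1/4*2/5 = 69/200
  d_2[s_4] = 1/5*7/20 + 1/5*3/20 + 7/20*1/2 + 1/4*1/20 = 23/80
d_2 = (s_1=49/400, s_2=49/200, s_3=69/200, s_4=23/80)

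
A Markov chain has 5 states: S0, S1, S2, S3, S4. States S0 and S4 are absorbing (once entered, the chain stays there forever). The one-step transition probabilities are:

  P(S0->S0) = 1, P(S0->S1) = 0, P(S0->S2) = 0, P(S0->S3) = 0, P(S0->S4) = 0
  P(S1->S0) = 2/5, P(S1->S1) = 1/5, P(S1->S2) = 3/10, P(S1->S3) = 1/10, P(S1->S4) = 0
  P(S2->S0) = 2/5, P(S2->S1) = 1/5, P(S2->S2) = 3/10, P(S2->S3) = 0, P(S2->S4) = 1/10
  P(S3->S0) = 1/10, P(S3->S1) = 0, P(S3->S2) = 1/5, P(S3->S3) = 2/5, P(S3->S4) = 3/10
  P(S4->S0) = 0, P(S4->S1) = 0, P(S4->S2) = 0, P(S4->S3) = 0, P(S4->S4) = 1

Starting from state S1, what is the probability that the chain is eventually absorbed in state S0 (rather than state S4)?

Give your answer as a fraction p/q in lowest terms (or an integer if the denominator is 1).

Let a_i = P(absorbed in S0 | start in state i).
Boundary conditions: a_S0 = 1, a_S4 = 0.
For each transient state i, a_i = sum_j P(i->j) * a_j:
  a_S1 = 2/5*a_S0 + 1/5*a_S1 + 3/10*a_S2 + 1/10*a_S3 + 0*a_S4
  a_S2 = 2/5*a_S0 + 1/5*a_S1 + 3/10*a_S2 + 0*a_S3 + 1/10*a_S4
  a_S3 = 1/10*a_S0 + 0*a_S1 + 1/5*a_S2 + 2/5*a_S3 + 3/10*a_S4

Substituting a_S0 = 1 and a_S4 = 0, rearrange to (I - Q) a = r where r[i] = P(i -> S0):
  [4/5, -3/10, -1/10] . (a_S1, a_S2, a_S3) = 2/5
  [-1/5, 7/10, 0] . (a_S1, a_S2, a_S3) = 2/5
  [0, -1/5, 3/5] . (a_S1, a_S2, a_S3) = 1/10

Solving yields:
  a_S1 = 255/296
  a_S2 = 121/148
  a_S3 = 65/148

Starting state is S1, so the absorption probability is a_S1 = 255/296.

Answer: 255/296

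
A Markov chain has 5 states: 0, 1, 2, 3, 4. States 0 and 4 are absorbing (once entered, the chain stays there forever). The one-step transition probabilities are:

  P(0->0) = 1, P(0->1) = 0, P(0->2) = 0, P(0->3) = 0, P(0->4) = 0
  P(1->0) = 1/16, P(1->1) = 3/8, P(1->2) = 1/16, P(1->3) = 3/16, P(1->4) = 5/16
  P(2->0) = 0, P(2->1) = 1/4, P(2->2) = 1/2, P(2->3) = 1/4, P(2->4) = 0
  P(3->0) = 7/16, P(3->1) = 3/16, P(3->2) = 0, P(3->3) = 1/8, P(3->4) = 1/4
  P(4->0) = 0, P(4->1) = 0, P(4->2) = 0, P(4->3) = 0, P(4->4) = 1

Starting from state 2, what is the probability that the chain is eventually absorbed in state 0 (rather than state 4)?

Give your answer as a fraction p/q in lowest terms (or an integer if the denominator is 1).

Let a_i = P(absorbed in 0 | start in state i).
Boundary conditions: a_0 = 1, a_4 = 0.
For each transient state i, a_i = sum_j P(i->j) * a_j:
  a_1 = 1/16*a_0 + 3/8*a_1 + 1/16*a_2 + 3/16*a_3 + 5/16*a_4
  a_2 = 0*a_0 + 1/4*a_1 + 1/2*a_2 + 1/4*a_3 + 0*a_4
  a_3 = 7/16*a_0 + 3/16*a_1 + 0*a_2 + 1/8*a_3 + 1/4*a_4

Substituting a_0 = 1 and a_4 = 0, rearrange to (I - Q) a = r where r[i] = P(i -> 0):
  [5/8, -1/16, -3/16] . (a_1, a_2, a_3) = 1/16
  [-1/4, 1/2, -1/4] . (a_1, a_2, a_3) = 0
  [-3/16, 0, 7/8] . (a_1, a_2, a_3) = 7/16

Solving yields:
  a_1 = 11/35
  a_2 = 108/245
  a_3 = 139/245

Starting state is 2, so the absorption probability is a_2 = 108/245.

Answer: 108/245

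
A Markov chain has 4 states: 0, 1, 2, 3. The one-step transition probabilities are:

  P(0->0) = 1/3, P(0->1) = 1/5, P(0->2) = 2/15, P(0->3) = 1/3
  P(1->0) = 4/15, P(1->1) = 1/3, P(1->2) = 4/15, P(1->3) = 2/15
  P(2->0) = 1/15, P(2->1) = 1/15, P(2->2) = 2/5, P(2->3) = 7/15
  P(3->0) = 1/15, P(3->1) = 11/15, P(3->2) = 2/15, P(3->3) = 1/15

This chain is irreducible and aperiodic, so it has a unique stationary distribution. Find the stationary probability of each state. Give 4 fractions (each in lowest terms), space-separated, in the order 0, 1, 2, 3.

Answer: 554/3025 93/275 736/3025 712/3025

Derivation:
The stationary distribution satisfies pi = pi * P, i.e.:
  pi_0 = 1/3*pi_0 + 4/15*pi_1 + 1/15*pi_2 + 1/15*pi_3
  pi_1 = 1/5*pi_0 + 1/3*pi_1 + 1/15*pi_2 + 11/15*pi_3
  pi_2 = 2/15*pi_0 + 4/15*pi_1 + 2/5*pi_2 + 2/15*pi_3
  pi_3 = 1/3*pi_0 + 2/15*pi_1 + 7/15*pi_2 + 1/15*pi_3
with normalization: pi_0 + pi_1 + pi_2 + pi_3 = 1.

Using the first 3 balance equations plus normalization, the linear system A*pi = b is:
  [-2/3, 4/15, 1/15, 1/15] . pi = 0
  [1/5, -2/3, 1/15, 11/15] . pi = 0
  [2/15, 4/15, -3/5, 2/15] . pi = 0
  [1, 1, 1, 1] . pi = 1

Solving yields:
  pi_0 = 554/3025
  pi_1 = 93/275
  pi_2 = 736/3025
  pi_3 = 712/3025

Verification (pi * P):
  554/3025*1/3 + 93/275*4/15 + 736/3025*1/15 + 712/3025*1/15 = 554/3025 = pi_0  (ok)
  554/3025*1/5 + 93/275*1/3 + 736/3025*1/15 + 712/3025*11/15 = 93/275 = pi_1  (ok)
  554/3025*2/15 + 93/275*4/15 + 736/3025*2/5 + 712/3025*2/15 = 736/3025 = pi_2  (ok)
  554/3025*1/3 + 93/275*2/15 + 736/3025*7/15 + 712/3025*1/15 = 712/3025 = pi_3  (ok)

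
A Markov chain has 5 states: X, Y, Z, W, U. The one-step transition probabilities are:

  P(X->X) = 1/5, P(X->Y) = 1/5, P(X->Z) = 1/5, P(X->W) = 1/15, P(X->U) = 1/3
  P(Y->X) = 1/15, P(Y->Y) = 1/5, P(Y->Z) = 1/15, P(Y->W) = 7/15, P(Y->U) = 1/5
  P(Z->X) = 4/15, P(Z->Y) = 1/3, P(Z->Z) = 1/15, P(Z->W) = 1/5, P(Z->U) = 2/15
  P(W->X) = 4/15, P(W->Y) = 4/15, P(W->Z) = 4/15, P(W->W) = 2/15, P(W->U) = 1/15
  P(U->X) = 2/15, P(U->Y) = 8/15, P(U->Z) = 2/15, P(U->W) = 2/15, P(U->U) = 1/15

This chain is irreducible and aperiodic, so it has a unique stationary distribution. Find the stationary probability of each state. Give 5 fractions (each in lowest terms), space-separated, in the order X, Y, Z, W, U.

Answer: 1376/7833 6782/23499 3440/23499 764/3357 181/1119

Derivation:
The stationary distribution satisfies pi = pi * P, i.e.:
  pi_X = 1/5*pi_X + 1/15*pi_Y + 4/15*pi_Z + 4/15*pi_W + 2/15*pi_U
  pi_Y = 1/5*pi_X + 1/5*pi_Y + 1/3*pi_Z + 4/15*pi_W + 8/15*pi_U
  pi_Z = 1/5*pi_X + 1/15*pi_Y + 1/15*pi_Z + 4/15*pi_W + 2/15*pi_U
  pi_W = 1/15*pi_X + 7/15*pi_Y + 1/5*pi_Z + 2/15*pi_W + 2/15*pi_U
  pi_U = 1/3*pi_X + 1/5*pi_Y + 2/15*pi_Z + 1/15*pi_W + 1/15*pi_U
with normalization: pi_X + pi_Y + pi_Z + pi_W + pi_U = 1.

Using the first 4 balance equations plus normalization, the linear system A*pi = b is:
  [-4/5, 1/15, 4/15, 4/15, 2/15] . pi = 0
  [1/5, -4/5, 1/3, 4/15, 8/15] . pi = 0
  [1/5, 1/15, -14/15, 4/15, 2/15] . pi = 0
  [1/15, 7/15, 1/5, -13/15, 2/15] . pi = 0
  [1, 1, 1, 1, 1] . pi = 1

Solving yields:
  pi_X = 1376/7833
  pi_Y = 6782/23499
  pi_Z = 3440/23499
  pi_W = 764/3357
  pi_U = 181/1119

Verification (pi * P):
  1376/7833*1/5 + 6782/23499*1/15 + 3440/23499*4/15 + 764/3357*4/15 + 181/1119*2/15 = 1376/7833 = pi_X  (ok)
  1376/7833*1/5 + 6782/23499*1/5 + 3440/23499*1/3 + 764/3357*4/15 + 181/1119*8/15 = 6782/23499 = pi_Y  (ok)
  1376/7833*1/5 + 6782/23499*1/15 + 3440/23499*1/15 + 764/3357*4/15 + 181/1119*2/15 = 3440/23499 = pi_Z  (ok)
  1376/7833*1/15 + 6782/23499*7/15 + 3440/23499*1/5 + 764/3357*2/15 + 181/1119*2/15 = 764/3357 = pi_W  (ok)
  1376/7833*1/3 + 6782/23499*1/5 + 3440/23499*2/15 + 764/3357*1/15 + 181/1119*1/15 = 181/1119 = pi_U  (ok)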